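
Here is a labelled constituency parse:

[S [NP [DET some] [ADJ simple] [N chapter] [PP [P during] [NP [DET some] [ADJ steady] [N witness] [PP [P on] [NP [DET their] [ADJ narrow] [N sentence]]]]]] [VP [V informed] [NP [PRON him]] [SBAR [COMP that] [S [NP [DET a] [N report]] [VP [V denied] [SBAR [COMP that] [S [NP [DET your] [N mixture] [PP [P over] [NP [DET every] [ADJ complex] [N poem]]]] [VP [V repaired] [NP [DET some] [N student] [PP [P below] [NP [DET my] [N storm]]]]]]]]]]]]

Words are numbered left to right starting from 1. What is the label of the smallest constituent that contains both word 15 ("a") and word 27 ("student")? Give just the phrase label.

Both words fall inside [S a report denied that your mixture over every complex poem repaired some student below my storm] (words 15–30), and no smaller constituent contains them both. Label: S.

S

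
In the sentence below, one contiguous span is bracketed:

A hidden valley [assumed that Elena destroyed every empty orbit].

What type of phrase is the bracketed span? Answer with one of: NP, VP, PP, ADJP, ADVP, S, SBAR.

VP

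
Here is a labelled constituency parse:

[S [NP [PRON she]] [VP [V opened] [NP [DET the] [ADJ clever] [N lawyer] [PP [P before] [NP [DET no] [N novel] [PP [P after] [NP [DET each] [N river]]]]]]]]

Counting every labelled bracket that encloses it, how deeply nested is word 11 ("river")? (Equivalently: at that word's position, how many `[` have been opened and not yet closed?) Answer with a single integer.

8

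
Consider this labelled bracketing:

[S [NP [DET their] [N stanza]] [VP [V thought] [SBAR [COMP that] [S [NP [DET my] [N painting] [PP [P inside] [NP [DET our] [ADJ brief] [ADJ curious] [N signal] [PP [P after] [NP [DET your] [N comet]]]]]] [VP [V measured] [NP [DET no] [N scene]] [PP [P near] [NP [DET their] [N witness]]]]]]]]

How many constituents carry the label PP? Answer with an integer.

3

The PP constituents are: [PP inside our brief curious signal after your comet]; [PP after your comet]; [PP near their witness]. Total: 3.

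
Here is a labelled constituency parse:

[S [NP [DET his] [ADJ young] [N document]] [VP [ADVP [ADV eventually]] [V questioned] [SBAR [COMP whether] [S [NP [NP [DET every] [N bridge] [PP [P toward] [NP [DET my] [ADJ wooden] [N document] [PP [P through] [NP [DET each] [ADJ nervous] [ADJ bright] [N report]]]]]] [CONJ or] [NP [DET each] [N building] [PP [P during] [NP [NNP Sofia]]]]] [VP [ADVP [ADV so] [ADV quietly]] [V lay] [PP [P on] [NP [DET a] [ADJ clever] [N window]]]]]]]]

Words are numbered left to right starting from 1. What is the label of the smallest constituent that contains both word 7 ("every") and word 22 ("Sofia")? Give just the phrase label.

Both words fall inside [NP every bridge toward my wooden document through each nervous bright report or each building during Sofia] (words 7–22), and no smaller constituent contains them both. Label: NP.

NP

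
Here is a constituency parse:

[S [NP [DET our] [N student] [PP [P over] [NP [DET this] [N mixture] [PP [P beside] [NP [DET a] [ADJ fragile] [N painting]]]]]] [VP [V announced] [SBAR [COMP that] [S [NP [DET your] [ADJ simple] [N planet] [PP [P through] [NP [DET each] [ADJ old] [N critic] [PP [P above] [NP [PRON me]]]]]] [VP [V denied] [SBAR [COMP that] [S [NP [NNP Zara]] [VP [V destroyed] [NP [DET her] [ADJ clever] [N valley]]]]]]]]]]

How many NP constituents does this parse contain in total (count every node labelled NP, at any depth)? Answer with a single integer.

8

Listing each NP by its span: [NP our student over this mixture beside a fragile painting]; [NP this mixture beside a fragile painting]; [NP a fragile painting]; [NP your simple planet through each old critic above me]; [NP each old critic above me]; [NP me] … — that makes 8.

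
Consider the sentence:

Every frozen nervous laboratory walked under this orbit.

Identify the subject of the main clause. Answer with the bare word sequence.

The subject of the main clause is the NP immediately before the verb "walked": "every frozen nervous laboratory".

every frozen nervous laboratory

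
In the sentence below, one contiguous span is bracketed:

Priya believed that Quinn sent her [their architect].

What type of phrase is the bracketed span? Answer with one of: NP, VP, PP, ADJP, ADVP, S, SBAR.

NP

The span is built around the noun "architect" — a noun phrase (NP).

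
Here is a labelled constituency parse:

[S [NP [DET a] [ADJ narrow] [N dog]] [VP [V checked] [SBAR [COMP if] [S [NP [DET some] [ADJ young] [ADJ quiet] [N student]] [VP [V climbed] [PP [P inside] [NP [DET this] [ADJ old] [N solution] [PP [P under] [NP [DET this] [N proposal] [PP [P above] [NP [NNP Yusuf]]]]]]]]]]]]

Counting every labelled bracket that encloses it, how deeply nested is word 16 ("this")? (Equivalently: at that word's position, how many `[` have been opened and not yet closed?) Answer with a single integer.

Counting open brackets not yet closed at "this": [S [VP [SBAR [S [VP [PP [NP [PP [NP [DET = 10.

10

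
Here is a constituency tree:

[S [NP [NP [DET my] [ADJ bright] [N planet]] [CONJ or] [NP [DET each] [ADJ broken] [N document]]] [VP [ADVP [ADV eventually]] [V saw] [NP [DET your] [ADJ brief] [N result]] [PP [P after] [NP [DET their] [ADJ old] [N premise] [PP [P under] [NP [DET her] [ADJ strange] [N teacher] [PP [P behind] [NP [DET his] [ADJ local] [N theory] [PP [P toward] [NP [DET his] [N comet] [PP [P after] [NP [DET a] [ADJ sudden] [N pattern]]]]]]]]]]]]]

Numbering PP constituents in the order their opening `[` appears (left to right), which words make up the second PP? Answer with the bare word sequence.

Opening `[PP` markers occur at word positions 13, 17, 21, 25, 28; the second of these opens the constituent [PP under her strange teacher behind his local theory toward his comet after a sudden pattern].

under her strange teacher behind his local theory toward his comet after a sudden pattern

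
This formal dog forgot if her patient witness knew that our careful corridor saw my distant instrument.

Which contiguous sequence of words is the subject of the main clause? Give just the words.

this formal dog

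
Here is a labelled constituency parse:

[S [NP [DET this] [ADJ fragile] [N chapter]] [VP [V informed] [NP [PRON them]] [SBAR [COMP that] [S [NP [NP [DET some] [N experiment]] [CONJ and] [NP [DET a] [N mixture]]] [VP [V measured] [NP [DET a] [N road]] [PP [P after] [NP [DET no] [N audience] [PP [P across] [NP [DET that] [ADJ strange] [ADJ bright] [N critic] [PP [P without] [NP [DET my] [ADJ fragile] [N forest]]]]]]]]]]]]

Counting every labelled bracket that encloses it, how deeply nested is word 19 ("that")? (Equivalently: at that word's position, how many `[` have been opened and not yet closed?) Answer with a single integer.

10

Counting open brackets not yet closed at "that": [S [VP [SBAR [S [VP [PP [NP [PP [NP [DET = 10.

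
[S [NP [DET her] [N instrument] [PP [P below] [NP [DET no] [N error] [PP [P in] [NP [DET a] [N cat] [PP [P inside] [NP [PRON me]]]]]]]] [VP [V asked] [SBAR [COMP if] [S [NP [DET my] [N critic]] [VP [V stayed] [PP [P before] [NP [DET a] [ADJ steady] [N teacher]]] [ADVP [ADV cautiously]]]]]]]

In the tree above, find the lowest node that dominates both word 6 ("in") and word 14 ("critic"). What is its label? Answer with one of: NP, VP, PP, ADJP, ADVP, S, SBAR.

S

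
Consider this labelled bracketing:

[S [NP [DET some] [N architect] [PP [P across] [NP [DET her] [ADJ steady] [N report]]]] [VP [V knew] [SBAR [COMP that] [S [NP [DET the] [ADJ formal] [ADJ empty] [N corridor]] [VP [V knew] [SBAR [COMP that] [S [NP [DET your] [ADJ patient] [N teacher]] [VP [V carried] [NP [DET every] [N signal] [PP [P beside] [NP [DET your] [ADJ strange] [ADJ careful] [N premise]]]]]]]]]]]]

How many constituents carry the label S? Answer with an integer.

3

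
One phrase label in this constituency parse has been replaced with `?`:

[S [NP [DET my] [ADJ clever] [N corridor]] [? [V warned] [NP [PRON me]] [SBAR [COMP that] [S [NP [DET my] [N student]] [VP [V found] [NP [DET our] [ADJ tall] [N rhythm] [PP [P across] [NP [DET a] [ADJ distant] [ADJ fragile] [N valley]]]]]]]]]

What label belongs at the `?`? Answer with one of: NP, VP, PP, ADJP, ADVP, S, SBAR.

Looking at what the `?` directly dominates — V 'warned', NP, SBAR — this is a verb phrase (VP).

VP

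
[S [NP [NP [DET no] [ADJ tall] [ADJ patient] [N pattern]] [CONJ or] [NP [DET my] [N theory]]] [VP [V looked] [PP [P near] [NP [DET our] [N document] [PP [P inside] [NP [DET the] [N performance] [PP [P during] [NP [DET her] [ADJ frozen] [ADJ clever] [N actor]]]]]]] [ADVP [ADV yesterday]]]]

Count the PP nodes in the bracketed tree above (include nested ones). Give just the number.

Listing each PP by its span: [PP near our document inside the performance during her frozen clever actor]; [PP inside the performance during her frozen clever actor]; [PP during her frozen clever actor] — that makes 3.

3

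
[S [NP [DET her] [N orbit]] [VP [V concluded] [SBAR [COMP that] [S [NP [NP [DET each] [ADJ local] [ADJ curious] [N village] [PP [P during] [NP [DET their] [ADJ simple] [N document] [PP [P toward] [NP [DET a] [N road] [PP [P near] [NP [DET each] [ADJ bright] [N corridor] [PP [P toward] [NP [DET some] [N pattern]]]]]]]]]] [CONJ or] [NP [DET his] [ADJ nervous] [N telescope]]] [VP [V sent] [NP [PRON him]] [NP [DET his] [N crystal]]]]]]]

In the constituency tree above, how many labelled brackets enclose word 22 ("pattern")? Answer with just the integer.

15

The word sits inside N, which is inside NP, inside PP, inside NP, inside PP, inside NP, inside PP, inside NP, inside PP, inside NP, inside NP, inside S, inside SBAR, inside VP, inside S — 15 brackets in all.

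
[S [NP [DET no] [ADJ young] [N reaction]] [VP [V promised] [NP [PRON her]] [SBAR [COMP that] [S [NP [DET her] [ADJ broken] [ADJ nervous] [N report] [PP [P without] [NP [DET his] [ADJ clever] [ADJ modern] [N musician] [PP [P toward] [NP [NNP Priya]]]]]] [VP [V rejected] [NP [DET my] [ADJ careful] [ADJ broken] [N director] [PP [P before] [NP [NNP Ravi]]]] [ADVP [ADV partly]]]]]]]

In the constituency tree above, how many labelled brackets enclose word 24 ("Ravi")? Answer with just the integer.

9

Counting open brackets not yet closed at "Ravi": [S [VP [SBAR [S [VP [NP [PP [NP [NNP = 9.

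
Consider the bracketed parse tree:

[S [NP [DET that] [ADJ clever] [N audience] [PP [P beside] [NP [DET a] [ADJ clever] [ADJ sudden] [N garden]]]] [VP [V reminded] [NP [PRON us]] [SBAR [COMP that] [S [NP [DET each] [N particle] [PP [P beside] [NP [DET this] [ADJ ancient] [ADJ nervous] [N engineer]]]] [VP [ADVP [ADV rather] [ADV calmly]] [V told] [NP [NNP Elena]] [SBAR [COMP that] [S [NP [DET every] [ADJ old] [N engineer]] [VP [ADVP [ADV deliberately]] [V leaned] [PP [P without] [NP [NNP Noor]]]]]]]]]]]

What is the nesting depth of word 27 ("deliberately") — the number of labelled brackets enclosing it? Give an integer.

10

The word sits inside ADV, which is inside ADVP, inside VP, inside S, inside SBAR, inside VP, inside S, inside SBAR, inside VP, inside S — 10 brackets in all.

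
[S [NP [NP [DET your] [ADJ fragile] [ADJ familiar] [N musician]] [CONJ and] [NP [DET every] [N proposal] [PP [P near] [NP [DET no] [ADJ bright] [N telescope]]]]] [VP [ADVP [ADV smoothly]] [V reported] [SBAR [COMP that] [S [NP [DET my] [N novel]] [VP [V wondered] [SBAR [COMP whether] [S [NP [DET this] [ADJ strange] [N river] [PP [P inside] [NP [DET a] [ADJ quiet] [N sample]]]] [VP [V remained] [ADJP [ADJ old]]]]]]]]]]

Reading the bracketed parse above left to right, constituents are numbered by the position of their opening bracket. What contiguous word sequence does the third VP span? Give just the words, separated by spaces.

remained old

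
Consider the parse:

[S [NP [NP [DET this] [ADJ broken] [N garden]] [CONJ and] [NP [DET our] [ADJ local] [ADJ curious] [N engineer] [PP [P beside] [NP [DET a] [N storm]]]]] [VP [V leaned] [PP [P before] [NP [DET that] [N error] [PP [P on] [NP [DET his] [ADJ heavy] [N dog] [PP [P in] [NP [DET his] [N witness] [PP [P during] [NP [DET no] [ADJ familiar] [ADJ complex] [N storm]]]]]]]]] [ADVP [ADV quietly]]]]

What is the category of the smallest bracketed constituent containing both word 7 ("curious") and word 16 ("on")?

S

The smallest bracket enclosing both words is [S this broken garden and our local curious engineer beside a storm leaned before that error on his heavy dog in his witness during no familiar complex storm quietly], so the label is S.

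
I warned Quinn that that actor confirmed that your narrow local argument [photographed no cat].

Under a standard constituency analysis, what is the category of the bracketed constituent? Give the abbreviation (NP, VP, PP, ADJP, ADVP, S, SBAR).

VP

The bracketed span "photographed no cat" is headed by "photographed", making it a verb phrase (VP).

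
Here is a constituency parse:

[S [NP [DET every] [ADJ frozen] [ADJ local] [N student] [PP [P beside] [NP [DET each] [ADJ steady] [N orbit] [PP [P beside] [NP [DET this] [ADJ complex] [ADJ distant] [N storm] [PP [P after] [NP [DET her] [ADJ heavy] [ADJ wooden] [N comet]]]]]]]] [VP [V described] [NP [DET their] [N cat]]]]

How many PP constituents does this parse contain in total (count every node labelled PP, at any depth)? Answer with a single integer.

3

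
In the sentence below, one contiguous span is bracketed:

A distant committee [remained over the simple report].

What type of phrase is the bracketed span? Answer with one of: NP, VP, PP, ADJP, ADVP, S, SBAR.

VP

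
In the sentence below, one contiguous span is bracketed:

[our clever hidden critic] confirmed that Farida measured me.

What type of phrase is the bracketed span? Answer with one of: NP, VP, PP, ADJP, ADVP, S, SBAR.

"critic" is the head of the bracketed span, so the span is a noun phrase: NP.

NP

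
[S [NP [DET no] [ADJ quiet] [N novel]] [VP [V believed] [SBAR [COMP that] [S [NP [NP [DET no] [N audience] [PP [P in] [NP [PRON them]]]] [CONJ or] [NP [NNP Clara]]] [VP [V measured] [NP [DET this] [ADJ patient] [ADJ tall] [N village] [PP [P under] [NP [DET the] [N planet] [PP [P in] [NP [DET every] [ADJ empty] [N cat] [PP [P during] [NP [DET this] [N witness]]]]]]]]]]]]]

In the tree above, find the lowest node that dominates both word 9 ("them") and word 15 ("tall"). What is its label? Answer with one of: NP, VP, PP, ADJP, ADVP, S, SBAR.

S

The smallest bracket enclosing both words is [S no audience in them or Clara measured this patient tall village under the planet in every empty cat during this witness], so the label is S.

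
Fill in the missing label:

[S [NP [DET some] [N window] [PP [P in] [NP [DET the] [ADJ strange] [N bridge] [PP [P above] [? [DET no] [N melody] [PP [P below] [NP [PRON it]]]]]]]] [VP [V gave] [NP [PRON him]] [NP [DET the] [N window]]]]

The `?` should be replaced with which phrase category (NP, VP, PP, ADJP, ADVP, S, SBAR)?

NP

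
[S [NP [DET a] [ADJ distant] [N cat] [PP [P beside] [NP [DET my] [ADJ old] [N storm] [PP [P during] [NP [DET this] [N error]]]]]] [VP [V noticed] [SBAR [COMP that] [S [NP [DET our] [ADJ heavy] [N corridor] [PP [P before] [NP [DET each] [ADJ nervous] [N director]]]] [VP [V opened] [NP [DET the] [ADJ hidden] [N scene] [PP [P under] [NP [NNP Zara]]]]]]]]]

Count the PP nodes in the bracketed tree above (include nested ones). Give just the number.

Listing each PP by its span: [PP beside my old storm during this error]; [PP during this error]; [PP before each nervous director]; [PP under Zara] — that makes 4.

4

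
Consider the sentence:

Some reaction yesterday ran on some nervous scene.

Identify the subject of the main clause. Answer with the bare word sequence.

some reaction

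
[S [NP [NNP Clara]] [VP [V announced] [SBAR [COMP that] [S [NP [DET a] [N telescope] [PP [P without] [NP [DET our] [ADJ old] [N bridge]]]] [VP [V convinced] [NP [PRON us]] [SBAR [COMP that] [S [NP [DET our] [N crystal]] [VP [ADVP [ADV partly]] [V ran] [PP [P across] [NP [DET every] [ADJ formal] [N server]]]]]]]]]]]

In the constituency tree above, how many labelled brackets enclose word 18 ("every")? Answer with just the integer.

11

The word sits inside DET, which is inside NP, inside PP, inside VP, inside S, inside SBAR, inside VP, inside S, inside SBAR, inside VP, inside S — 11 brackets in all.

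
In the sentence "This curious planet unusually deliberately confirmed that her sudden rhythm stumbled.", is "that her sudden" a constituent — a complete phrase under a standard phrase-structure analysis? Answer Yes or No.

No

The sequence begins inside the complementizer "that" and ends inside the clause "her sudden rhythm stumbled"; it crosses a phrase boundary, so no single node in the tree spans exactly those words.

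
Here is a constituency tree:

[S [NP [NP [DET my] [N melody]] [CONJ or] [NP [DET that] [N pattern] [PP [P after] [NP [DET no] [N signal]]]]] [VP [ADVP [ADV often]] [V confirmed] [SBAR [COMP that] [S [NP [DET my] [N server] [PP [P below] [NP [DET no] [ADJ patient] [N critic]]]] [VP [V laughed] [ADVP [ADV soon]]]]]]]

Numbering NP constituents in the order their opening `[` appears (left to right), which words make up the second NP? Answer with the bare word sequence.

my melody

The NP opening brackets appear, in order, over: "my melody or that pattern after no signal"; "my melody"; "that pattern after no signal"; "no signal"; "my server below no patient critic"; "no patient critic". The second one spans "my melody".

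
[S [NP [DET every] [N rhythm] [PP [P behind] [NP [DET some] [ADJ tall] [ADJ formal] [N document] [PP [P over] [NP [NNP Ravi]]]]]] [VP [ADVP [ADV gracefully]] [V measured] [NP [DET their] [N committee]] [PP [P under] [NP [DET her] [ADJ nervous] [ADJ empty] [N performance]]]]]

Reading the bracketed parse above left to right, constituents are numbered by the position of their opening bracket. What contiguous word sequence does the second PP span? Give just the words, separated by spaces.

over Ravi

Opening `[PP` markers occur at word positions 3, 8, 14; the second of these opens the constituent [PP over Ravi].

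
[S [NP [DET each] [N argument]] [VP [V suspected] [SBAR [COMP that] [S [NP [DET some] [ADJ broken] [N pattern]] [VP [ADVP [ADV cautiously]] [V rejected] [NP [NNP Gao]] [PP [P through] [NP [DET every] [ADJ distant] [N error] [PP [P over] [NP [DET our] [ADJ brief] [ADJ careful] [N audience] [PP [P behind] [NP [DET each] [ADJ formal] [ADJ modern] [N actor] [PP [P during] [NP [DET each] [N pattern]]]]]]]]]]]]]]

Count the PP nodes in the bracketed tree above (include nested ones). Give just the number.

4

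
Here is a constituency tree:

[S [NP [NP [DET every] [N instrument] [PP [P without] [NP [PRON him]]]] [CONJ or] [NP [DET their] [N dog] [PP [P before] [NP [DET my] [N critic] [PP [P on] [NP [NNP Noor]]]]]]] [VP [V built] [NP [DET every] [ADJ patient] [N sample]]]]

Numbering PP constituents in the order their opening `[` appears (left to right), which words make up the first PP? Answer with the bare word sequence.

In left-to-right order the PP constituents are "without him"; "before my critic on Noor"; "on Noor". Number 1 is "without him".

without him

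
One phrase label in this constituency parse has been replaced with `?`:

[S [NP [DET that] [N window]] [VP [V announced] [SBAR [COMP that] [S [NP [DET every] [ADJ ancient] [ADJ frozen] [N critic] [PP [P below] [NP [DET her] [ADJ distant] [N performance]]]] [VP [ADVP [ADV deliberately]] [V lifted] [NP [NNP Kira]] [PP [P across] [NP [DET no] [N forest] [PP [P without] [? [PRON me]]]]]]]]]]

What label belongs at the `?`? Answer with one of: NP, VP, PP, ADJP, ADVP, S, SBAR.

NP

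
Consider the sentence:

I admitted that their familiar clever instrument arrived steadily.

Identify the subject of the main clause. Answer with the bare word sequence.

I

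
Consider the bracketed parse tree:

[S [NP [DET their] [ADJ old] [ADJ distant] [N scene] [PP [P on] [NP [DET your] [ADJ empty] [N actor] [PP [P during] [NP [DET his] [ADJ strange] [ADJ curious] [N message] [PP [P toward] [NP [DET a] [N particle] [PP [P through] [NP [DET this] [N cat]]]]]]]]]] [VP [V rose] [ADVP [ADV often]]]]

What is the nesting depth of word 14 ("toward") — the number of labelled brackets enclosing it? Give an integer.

8

The word sits inside P, which is inside PP, inside NP, inside PP, inside NP, inside PP, inside NP, inside S — 8 brackets in all.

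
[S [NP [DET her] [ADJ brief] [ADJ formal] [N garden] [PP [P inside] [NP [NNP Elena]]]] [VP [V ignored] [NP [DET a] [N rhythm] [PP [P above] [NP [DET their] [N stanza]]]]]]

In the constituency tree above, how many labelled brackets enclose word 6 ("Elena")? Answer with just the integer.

Counting open brackets not yet closed at "Elena": [S [NP [PP [NP [NNP = 5.

5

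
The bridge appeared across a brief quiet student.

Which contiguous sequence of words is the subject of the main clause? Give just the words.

The subject of the main clause is the NP immediately before the verb "appeared": "the bridge".

the bridge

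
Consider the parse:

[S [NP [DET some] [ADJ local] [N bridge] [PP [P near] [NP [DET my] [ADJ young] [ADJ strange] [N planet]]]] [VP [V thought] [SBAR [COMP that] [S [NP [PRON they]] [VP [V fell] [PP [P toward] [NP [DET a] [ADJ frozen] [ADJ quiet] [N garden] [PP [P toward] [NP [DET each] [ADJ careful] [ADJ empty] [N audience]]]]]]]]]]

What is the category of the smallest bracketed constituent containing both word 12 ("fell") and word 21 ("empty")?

VP

The smallest bracket enclosing both words is [VP fell toward a frozen quiet garden toward each careful empty audience], so the label is VP.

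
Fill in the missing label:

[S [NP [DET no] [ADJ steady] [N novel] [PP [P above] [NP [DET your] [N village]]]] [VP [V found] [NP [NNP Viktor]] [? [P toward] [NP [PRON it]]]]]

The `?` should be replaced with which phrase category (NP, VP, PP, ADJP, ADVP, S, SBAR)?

The `?` node immediately contains: P 'toward', NP. That is the internal structure of a prepositional phrase, so the label is PP.

PP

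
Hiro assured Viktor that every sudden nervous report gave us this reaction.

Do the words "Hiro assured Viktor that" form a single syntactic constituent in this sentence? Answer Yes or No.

The smallest constituent containing the whole sequence is the clause [S Hiro assured Viktor that every sudden nervous report gave us this reaction], but the sequence is only part of it — it straddles the boundary between noun phrase "Hiro" and verb phrase "assured Viktor that every sudden nervous report gave us this reaction".

No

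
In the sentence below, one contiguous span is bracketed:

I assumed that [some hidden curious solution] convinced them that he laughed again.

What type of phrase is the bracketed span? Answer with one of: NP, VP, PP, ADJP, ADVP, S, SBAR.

NP

The span is built around the noun "solution" — a noun phrase (NP).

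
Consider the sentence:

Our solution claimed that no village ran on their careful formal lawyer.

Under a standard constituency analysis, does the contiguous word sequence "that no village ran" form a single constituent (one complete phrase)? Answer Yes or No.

The sequence begins inside the complementizer "that" and ends inside the clause "no village ran on their careful formal lawyer"; it crosses a phrase boundary, so no single node in the tree spans exactly those words.

No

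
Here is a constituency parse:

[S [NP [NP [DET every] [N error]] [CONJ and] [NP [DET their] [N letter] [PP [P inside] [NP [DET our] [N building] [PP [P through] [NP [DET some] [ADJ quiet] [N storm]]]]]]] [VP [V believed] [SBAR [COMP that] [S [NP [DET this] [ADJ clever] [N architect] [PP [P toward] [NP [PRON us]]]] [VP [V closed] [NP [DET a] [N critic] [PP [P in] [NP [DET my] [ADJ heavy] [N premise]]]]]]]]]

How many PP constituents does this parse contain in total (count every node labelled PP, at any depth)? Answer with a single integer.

Listing each PP by its span: [PP inside our building through some quiet storm]; [PP through some quiet storm]; [PP toward us]; [PP in my heavy premise] — that makes 4.

4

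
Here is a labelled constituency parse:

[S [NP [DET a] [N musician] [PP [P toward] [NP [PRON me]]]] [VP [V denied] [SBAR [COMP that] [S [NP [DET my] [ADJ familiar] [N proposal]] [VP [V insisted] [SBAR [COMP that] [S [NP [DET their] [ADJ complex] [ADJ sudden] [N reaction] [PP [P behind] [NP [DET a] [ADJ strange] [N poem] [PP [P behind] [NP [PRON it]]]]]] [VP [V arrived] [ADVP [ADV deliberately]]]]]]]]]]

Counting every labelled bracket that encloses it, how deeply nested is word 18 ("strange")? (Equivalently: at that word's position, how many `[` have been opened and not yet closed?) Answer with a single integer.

11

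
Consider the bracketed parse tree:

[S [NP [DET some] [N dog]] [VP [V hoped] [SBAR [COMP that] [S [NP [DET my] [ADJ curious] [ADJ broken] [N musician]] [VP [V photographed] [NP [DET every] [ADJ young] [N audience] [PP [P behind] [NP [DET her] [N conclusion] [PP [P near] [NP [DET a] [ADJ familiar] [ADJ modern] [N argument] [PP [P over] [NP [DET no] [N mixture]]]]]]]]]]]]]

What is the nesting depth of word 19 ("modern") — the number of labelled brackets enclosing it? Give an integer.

Path from the root down to the word: S → VP → SBAR → S → VP → NP → PP → NP → PP → NP → ADJ. That is 11 enclosing brackets.

11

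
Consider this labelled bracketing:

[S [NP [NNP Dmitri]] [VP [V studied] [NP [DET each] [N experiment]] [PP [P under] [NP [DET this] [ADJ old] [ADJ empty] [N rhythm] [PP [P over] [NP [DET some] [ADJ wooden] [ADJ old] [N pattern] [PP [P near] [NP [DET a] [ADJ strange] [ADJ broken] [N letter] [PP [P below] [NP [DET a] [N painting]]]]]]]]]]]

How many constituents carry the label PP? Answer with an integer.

4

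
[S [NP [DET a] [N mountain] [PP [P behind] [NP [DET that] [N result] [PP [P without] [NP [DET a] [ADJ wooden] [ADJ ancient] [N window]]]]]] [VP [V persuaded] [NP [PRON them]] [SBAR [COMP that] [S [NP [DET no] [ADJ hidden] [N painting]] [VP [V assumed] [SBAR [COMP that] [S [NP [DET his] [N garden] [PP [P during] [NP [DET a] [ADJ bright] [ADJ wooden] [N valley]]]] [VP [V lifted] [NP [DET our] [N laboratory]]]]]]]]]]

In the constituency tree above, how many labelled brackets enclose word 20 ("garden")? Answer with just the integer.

9

The word sits inside N, which is inside NP, inside S, inside SBAR, inside VP, inside S, inside SBAR, inside VP, inside S — 9 brackets in all.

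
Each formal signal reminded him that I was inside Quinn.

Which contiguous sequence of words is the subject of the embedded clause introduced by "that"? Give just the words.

The subject of the embedded clause introduced by "that" is the NP immediately before the verb "was": "I".

I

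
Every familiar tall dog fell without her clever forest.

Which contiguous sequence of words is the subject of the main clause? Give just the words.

every familiar tall dog

In the main clause the verb is "fell"; the NP preceding it, "every familiar tall dog", is the subject.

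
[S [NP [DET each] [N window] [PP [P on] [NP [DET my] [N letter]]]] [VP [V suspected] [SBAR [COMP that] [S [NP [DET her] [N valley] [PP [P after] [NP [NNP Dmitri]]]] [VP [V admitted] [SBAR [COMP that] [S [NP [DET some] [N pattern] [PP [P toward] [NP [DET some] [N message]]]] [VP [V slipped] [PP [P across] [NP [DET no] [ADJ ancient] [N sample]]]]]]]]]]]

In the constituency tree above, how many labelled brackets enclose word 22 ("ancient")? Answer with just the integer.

11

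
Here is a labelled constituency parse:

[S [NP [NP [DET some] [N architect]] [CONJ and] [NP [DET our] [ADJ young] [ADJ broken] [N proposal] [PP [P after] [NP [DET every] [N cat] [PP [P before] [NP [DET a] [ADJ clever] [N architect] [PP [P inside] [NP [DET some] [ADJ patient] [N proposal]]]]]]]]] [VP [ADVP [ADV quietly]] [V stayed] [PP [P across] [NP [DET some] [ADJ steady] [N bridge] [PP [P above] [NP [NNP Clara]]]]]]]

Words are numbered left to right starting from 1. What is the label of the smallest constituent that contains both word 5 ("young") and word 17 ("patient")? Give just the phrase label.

NP

The smallest bracket enclosing both words is [NP our young broken proposal after every cat before a clever architect inside some patient proposal], so the label is NP.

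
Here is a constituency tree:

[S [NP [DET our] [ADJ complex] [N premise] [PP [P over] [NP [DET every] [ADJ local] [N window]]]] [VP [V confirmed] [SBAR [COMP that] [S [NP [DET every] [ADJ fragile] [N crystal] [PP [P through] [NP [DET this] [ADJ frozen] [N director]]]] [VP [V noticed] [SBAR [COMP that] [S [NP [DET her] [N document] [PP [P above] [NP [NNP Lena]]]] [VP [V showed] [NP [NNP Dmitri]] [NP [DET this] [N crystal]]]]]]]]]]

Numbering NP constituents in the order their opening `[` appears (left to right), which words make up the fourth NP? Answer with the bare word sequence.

this frozen director

Opening `[NP` markers occur at word positions 1, 5, 10, 14, 19, 22, 24, 25; the fourth of these opens the constituent [NP this frozen director].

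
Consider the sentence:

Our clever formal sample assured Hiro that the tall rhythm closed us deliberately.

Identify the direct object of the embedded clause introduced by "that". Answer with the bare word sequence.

"closed" heads the VP of the embedded clause introduced by "that", and "us" is its direct object.

us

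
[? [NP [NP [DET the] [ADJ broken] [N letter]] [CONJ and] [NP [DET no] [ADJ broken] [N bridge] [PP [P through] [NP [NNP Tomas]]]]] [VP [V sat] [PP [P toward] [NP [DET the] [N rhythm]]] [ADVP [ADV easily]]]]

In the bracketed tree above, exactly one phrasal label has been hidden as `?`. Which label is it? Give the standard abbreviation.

Looking at what the `?` directly dominates — NP, VP — this is a clause (S).

S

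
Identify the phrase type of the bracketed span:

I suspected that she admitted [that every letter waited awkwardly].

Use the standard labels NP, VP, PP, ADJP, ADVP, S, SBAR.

SBAR

"that" is the head of the bracketed span, so the span is a subordinate clause: SBAR.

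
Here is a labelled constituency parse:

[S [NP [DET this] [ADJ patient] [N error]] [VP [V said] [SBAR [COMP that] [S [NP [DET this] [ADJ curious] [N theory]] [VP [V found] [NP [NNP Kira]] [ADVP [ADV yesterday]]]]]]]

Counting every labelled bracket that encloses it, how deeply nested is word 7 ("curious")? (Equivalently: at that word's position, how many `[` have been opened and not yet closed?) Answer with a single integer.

6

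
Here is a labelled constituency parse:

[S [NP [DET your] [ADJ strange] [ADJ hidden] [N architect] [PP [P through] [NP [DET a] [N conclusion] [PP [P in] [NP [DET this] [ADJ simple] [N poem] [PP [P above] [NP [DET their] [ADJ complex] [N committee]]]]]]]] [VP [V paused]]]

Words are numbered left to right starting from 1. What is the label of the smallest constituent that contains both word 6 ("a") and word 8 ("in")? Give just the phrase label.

NP

Both words fall inside [NP a conclusion in this simple poem above their complex committee] (words 6–15), and no smaller constituent contains them both. Label: NP.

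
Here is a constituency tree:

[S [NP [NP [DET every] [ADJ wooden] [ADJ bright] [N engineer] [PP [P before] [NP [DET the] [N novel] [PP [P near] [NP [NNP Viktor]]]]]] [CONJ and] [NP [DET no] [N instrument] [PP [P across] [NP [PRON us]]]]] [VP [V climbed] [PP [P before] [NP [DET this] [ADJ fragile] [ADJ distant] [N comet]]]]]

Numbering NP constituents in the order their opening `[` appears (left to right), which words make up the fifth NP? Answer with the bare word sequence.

no instrument across us

In left-to-right order the NP constituents are "every wooden bright engineer before the novel near Viktor and no instrument across us"; "every wooden bright engineer before the novel near Viktor"; "the novel near Viktor"; "Viktor"; "no instrument across us"; "us"; "this fragile distant comet". Number 5 is "no instrument across us".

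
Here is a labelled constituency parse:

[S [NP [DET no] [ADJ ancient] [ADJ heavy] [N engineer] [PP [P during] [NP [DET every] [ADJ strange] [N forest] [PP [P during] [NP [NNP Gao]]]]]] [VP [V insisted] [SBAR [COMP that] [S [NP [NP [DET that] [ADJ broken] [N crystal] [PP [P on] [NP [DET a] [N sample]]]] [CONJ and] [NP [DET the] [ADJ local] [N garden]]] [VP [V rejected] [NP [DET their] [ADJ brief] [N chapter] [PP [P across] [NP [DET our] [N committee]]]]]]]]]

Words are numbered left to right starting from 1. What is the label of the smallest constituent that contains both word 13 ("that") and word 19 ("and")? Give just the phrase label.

Both words fall inside [NP that broken crystal on a sample and the local garden] (words 13–22), and no smaller constituent contains them both. Label: NP.

NP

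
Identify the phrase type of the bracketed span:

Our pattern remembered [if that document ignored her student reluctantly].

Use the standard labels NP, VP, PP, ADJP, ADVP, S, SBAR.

SBAR

The bracketed span "if that document ignored her student reluctantly" is headed by "if", making it a subordinate clause (SBAR).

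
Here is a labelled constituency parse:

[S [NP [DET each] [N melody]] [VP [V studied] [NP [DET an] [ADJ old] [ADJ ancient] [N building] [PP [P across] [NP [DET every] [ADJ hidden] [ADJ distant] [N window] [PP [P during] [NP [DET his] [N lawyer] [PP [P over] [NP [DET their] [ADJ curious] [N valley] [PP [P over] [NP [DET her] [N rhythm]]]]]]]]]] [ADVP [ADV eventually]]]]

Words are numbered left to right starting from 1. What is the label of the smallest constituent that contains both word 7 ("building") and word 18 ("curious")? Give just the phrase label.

NP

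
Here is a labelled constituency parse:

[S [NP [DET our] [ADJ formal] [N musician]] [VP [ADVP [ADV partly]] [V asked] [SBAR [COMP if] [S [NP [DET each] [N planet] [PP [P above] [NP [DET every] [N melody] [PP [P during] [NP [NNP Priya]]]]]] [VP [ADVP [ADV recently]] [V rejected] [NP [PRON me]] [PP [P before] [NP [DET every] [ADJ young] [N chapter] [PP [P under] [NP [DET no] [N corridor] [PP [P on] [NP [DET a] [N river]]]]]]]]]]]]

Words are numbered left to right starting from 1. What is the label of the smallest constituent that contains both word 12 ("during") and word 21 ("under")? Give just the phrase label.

S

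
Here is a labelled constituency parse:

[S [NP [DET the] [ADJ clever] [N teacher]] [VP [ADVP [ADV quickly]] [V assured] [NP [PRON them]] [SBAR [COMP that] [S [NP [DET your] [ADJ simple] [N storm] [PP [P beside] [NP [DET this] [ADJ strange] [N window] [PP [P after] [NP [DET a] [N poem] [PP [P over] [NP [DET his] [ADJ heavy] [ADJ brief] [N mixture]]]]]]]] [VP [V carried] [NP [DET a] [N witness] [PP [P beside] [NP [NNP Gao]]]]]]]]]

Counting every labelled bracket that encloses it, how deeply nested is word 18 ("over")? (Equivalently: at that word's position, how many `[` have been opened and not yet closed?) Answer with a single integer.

The word sits inside P, which is inside PP, inside NP, inside PP, inside NP, inside PP, inside NP, inside S, inside SBAR, inside VP, inside S — 11 brackets in all.

11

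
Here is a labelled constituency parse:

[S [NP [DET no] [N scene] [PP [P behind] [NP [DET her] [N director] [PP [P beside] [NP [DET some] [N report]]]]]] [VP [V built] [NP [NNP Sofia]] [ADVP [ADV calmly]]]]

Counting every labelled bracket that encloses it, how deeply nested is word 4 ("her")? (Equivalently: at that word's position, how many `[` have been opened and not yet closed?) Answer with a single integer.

5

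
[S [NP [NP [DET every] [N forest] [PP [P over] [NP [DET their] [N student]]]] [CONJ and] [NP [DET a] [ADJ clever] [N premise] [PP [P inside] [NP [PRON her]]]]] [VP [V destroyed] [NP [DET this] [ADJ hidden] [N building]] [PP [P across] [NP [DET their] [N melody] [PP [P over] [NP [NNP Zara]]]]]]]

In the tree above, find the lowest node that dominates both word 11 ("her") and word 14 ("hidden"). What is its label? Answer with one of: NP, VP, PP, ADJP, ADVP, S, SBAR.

S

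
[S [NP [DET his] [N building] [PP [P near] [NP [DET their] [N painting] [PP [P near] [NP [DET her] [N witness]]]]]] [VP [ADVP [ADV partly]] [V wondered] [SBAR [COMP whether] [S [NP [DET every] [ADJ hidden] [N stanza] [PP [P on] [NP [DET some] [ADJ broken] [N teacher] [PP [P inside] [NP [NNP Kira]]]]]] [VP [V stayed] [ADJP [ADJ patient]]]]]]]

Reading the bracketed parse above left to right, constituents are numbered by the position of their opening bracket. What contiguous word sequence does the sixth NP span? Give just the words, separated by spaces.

Kira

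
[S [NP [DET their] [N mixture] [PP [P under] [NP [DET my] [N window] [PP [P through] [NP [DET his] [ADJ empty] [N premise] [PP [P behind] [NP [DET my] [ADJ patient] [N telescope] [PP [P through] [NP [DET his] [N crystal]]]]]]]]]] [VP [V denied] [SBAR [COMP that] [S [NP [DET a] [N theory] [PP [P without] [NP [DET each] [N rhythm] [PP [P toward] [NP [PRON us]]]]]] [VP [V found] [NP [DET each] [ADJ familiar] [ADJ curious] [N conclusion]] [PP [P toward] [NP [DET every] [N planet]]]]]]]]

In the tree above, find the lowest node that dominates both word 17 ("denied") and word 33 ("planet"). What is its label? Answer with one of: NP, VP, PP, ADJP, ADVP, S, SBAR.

VP

Word 17 lies under S → VP → V; word 33 lies under S → VP → SBAR → S → VP → PP → NP → N. The lowest shared node is the VP.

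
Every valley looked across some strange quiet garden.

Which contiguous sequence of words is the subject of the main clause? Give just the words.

every valley

"every valley" is the NP that combines with the VP headed by "looked" to form the main clause — the subject.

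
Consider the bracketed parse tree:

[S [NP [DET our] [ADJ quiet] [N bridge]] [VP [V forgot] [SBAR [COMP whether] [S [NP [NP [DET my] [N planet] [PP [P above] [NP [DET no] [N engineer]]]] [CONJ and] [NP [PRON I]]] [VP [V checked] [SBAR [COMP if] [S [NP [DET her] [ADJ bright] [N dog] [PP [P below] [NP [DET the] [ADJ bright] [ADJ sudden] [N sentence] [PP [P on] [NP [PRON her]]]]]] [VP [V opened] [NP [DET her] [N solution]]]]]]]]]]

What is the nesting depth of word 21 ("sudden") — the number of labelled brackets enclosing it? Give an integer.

11

Counting open brackets not yet closed at "sudden": [S [VP [SBAR [S [VP [SBAR [S [NP [PP [NP [ADJ = 11.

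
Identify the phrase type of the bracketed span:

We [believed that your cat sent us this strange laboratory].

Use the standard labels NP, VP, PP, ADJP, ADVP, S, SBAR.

VP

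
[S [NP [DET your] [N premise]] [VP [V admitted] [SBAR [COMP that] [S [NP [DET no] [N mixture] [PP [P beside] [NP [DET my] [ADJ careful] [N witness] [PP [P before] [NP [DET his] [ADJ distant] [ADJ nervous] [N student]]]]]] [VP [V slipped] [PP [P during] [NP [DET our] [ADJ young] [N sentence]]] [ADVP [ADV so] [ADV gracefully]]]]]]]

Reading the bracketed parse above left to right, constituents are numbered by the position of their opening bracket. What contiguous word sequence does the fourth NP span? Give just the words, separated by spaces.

his distant nervous student

In left-to-right order the NP constituents are "your premise"; "no mixture beside my careful witness before his distant nervous student"; "my careful witness before his distant nervous student"; "his distant nervous student"; "our young sentence". Number 4 is "his distant nervous student".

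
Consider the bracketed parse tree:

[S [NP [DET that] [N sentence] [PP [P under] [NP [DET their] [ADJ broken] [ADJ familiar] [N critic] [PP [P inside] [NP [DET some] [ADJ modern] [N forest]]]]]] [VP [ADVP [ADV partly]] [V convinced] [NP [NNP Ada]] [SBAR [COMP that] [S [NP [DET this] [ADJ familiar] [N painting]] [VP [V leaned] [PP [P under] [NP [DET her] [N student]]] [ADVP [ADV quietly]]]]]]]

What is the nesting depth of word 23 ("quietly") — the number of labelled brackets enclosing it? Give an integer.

Counting open brackets not yet closed at "quietly": [S [VP [SBAR [S [VP [ADVP [ADV = 7.

7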